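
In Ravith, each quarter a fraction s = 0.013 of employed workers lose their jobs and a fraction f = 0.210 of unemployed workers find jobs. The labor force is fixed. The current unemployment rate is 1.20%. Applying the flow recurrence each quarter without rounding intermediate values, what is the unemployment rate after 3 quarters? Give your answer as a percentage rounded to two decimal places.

Unemployment rate after three quarters ≈ 3.66%.

With a fixed labor force, u_{t+1} = u_t + s·(1−u_t) − f·u_t = u_t·(1−s−f) + s.
Here 1−s−f = 0.777 and s = 0.013.
u_1 = 0.012000 × 0.777 + 0.013 = 0.022324.
u_2 = 0.022324 × 0.777 + 0.013 = 0.030346.
u_3 = 0.030346 × 0.777 + 0.013 = 0.036579.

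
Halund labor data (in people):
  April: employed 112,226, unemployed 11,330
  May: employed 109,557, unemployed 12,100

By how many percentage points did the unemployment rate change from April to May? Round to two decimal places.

April: labor force = 112,226 + 11,330 = 123,556; u = 11,330/123,556 = 9.17%.
May: labor force = 109,557 + 12,100 = 121,657; u = 12,100/121,657 = 9.95%.
Change = 9.95% − 9.17% = +0.78 pp.

The unemployment rate changed by +0.78 percentage points.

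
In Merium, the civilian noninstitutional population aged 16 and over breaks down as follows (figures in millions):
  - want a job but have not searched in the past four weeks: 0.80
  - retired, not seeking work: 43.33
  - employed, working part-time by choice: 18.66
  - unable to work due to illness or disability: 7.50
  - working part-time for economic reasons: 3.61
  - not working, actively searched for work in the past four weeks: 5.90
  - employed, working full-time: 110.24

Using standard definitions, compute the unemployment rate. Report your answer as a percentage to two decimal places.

Unemployment rate ≈ 4.26%.

Employed = 18.66 + 3.61 + 110.24 = 132.51 million (anyone who worked, including part-time for economic reasons, counts as employed).
Unemployed = 5.90 million.
Labor force = 132.51 + 5.90 = 138.41 million.
Unemployment rate = 5.90 / 138.41 = 4.26%.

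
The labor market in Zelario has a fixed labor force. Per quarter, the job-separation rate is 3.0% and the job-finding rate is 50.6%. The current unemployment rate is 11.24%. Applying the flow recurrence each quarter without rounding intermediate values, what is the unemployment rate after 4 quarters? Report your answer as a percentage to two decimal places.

With a fixed labor force, u_{t+1} = u_t + s·(1−u_t) − f·u_t = u_t·(1−s−f) + s.
Here 1−s−f = 0.464 and s = 0.030.
u_1 = 0.112400 × 0.464 + 0.030 = 0.082154.
u_2 = 0.082154 × 0.464 + 0.030 = 0.068119.
u_3 = 0.068119 × 0.464 + 0.030 = 0.061607.
u_4 = 0.061607 × 0.464 + 0.030 = 0.058586.

Unemployment rate after four quarters ≈ 5.86%.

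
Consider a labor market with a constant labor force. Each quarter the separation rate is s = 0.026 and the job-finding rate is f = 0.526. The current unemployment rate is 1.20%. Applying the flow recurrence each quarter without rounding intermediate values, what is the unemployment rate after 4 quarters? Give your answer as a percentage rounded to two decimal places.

With a fixed labor force, u_{t+1} = u_t + s·(1−u_t) − f·u_t = u_t·(1−s−f) + s.
Here 1−s−f = 0.448 and s = 0.026.
u_1 = 0.012000 × 0.448 + 0.026 = 0.031376.
u_2 = 0.031376 × 0.448 + 0.026 = 0.040056.
u_3 = 0.040056 × 0.448 + 0.026 = 0.043945.
u_4 = 0.043945 × 0.448 + 0.026 = 0.045687.

Unemployment rate after four quarters ≈ 4.57%.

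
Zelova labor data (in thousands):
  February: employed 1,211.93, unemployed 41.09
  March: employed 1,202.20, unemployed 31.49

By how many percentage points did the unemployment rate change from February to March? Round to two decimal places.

February: labor force = 1,211.93 + 41.09 = 1,253.02; u = 41.09/1,253.02 = 3.28%.
March: labor force = 1,202.20 + 31.49 = 1,233.69; u = 31.49/1,233.69 = 2.55%.
Change = 2.55% − 3.28% = −0.73 pp.

The unemployment rate changed by −0.73 percentage points.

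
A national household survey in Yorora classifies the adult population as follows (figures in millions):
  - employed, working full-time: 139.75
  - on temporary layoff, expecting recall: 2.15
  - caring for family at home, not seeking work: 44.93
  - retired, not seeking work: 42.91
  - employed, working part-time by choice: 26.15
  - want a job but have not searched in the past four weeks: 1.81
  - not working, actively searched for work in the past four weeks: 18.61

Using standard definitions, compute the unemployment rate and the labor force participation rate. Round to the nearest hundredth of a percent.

Unemployment rate ≈ 11.12%; labor force participation rate ≈ 67.55%.

Employed = 139.75 + 26.15 = 165.90 million.
Unemployed = 2.15 + 18.61 = 20.76 million (jobless and actively searching, or on temporary layoff).
Labor force = 165.90 + 20.76 = 186.66 million.
Not in labor force = 44.93 + 42.91 + 1.81 = 89.65 million (those not working and not actively searching are outside the labor force — including those who want a job but have given up searching).
Civilian working-age population = 186.66 + 89.65 = 276.31 million.
Unemployment rate = 20.76 / 186.66 = 11.12%.
Labor force participation rate = 186.66 / 276.31 = 67.55%.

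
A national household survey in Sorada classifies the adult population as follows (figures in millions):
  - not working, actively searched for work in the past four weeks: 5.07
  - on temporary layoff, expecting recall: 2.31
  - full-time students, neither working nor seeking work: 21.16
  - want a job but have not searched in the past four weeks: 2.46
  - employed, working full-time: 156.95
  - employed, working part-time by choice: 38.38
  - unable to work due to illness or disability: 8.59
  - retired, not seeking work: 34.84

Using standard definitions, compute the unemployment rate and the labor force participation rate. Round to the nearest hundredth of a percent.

Unemployment rate ≈ 3.64%; labor force participation rate ≈ 75.14%.

Employed = 156.95 + 38.38 = 195.33 million.
Unemployed = 5.07 + 2.31 = 7.38 million (jobless and actively searching, or on temporary layoff).
Labor force = 195.33 + 7.38 = 202.71 million.
Not in labor force = 21.16 + 2.46 + 8.59 + 34.84 = 67.05 million (those not working and not actively searching are outside the labor force — including those who want a job but have given up searching).
Civilian working-age population = 202.71 + 67.05 = 269.76 million.
Unemployment rate = 7.38 / 202.71 = 3.64%.
Labor force participation rate = 202.71 / 269.76 = 75.14%.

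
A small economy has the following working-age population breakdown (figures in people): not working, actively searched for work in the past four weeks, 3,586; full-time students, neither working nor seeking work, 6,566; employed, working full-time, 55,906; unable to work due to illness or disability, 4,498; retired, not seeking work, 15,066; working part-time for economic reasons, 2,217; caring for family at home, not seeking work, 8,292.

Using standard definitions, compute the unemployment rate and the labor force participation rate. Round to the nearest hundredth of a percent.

Employed = 55,906 + 2,217 = 58,123 (anyone who worked, including part-time for economic reasons, counts as employed).
Unemployed = 3,586.
Labor force = 58,123 + 3,586 = 61,709.
Not in labor force = 6,566 + 4,498 + 15,066 + 8,292 = 34,422 (those not working and not actively searching are outside the labor force).
Civilian working-age population = 61,709 + 34,422 = 96,131.
Unemployment rate = 3,586 / 61,709 = 5.81%.
Labor force participation rate = 61,709 / 96,131 = 64.19%.

Unemployment rate ≈ 5.81%; labor force participation rate ≈ 64.19%.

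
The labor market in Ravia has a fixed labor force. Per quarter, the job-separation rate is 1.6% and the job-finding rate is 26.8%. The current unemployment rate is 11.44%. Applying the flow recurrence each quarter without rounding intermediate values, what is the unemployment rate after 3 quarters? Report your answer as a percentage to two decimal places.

Unemployment rate after three quarters ≈ 7.77%.

With a fixed labor force, u_{t+1} = u_t + s·(1−u_t) − f·u_t = u_t·(1−s−f) + s.
Here 1−s−f = 0.716 and s = 0.016.
u_1 = 0.114400 × 0.716 + 0.016 = 0.097910.
u_2 = 0.097910 × 0.716 + 0.016 = 0.086104.
u_3 = 0.086104 × 0.716 + 0.016 = 0.077650.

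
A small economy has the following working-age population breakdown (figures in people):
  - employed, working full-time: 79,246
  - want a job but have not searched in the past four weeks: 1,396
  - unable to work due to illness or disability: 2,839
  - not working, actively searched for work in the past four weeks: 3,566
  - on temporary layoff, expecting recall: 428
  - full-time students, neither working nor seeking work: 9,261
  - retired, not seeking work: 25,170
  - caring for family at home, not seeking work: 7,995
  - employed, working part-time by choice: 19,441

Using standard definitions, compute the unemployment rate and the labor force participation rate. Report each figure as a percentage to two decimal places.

Employed = 79,246 + 19,441 = 98,687.
Unemployed = 3,566 + 428 = 3,994 (jobless and actively searching, or on temporary layoff).
Labor force = 98,687 + 3,994 = 102,681.
Not in labor force = 1,396 + 2,839 + 9,261 + 25,170 + 7,995 = 46,661 (those not working and not actively searching are outside the labor force — including those who want a job but have given up searching).
Civilian working-age population = 102,681 + 46,661 = 149,342.
Unemployment rate = 3,994 / 102,681 = 3.89%.
Labor force participation rate = 102,681 / 149,342 = 68.76%.

Unemployment rate ≈ 3.89%; labor force participation rate ≈ 68.76%.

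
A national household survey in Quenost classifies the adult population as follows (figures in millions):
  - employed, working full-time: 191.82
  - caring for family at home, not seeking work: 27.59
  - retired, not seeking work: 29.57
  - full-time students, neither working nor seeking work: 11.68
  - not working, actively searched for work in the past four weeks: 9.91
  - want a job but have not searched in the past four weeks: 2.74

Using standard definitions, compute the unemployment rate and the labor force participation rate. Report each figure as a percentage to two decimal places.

Unemployment rate ≈ 4.91%; labor force participation rate ≈ 73.81%.

Employed = 191.82 million.
Unemployed = 9.91 million.
Labor force = 191.82 + 9.91 = 201.73 million.
Not in labor force = 27.59 + 29.57 + 11.68 + 2.74 = 71.58 million (those not working and not actively searching are outside the labor force — including those who want a job but have given up searching).
Civilian working-age population = 201.73 + 71.58 = 273.31 million.
Unemployment rate = 9.91 / 201.73 = 4.91%.
Labor force participation rate = 201.73 / 273.31 = 73.81%.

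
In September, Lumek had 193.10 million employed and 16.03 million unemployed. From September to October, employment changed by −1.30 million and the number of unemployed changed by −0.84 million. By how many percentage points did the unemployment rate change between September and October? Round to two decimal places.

The unemployment rate changed by −0.33 percentage points.

September: labor force = 193.10 + 16.03 = 209.13; u = 16.03/209.13 = 7.67%.
October: labor force = 191.80 + 15.19 = 206.99; u = 15.19/206.99 = 7.34%.
Change = 7.34% − 7.67% = −0.33 pp.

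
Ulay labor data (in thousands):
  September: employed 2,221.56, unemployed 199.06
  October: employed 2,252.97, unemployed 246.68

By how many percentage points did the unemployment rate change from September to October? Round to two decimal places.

The unemployment rate changed by +1.65 percentage points.

September: labor force = 2,221.56 + 199.06 = 2,420.62; u = 199.06/2,420.62 = 8.22%.
October: labor force = 2,252.97 + 246.68 = 2,499.65; u = 246.68/2,499.65 = 9.87%.
Change = 9.87% − 8.22% = +1.65 pp.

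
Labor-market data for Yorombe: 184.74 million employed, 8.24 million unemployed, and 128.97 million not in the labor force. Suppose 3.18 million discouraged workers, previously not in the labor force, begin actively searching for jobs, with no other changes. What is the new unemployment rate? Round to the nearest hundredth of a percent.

New unemployment rate ≈ 5.82%.

Initially, labor force = 184.74 + 8.24 = 192.98 million, so u = 8.24/192.98 = 4.27%.
After the change, unemployed and labor force both rise by 3.18 → E = 184.74, U = 11.42, labor force = 196.16 million.
New unemployment rate = 11.42 / 196.16 = 5.82%.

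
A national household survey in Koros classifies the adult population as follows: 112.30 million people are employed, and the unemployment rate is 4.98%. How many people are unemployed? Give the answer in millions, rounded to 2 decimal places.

Let U be the number unemployed. The labor force is E + U, and U/(E+U) = 0.0498.
So U = 0.0498 × 112.30 / (1 − 0.0498) = 5.5925 / 0.9502 ≈ 5.89 million.

About 5.89 million are unemployed.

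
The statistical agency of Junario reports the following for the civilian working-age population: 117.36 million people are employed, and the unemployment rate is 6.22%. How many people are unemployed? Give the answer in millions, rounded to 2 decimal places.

About 7.78 million are unemployed.

Let U be the number unemployed. The labor force is E + U, and U/(E+U) = 0.0622.
So U = 0.0622 × 117.36 / (1 − 0.0622) = 7.2998 / 0.9378 ≈ 7.78 million.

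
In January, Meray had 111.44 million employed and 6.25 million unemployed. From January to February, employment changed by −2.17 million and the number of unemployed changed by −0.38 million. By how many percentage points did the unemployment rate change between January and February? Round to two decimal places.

The unemployment rate changed by −0.21 percentage points.

January: labor force = 111.44 + 6.25 = 117.69; u = 6.25/117.69 = 5.31%.
February: labor force = 109.27 + 5.87 = 115.14; u = 5.87/115.14 = 5.10%.
Change = 5.10% − 5.31% = −0.21 pp.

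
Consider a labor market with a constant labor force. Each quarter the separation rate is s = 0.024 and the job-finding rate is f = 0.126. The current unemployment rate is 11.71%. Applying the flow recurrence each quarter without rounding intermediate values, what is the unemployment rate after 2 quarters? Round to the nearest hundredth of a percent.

Unemployment rate after two quarters ≈ 12.90%.

With a fixed labor force, u_{t+1} = u_t + s·(1−u_t) − f·u_t = u_t·(1−s−f) + s.
Here 1−s−f = 0.850 and s = 0.024.
u_1 = 0.117100 × 0.850 + 0.024 = 0.123535.
u_2 = 0.123535 × 0.850 + 0.024 = 0.129005.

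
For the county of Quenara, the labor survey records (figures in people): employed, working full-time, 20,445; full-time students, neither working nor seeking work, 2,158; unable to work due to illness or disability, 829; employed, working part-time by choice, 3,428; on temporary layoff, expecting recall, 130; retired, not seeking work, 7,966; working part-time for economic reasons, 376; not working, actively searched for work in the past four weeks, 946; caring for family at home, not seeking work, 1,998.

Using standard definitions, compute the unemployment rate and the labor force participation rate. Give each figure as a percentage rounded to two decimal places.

Employed = 20,445 + 3,428 + 376 = 24,249 (anyone who worked, including part-time for economic reasons, counts as employed).
Unemployed = 130 + 946 = 1,076 (jobless and actively searching, or on temporary layoff).
Labor force = 24,249 + 1,076 = 25,325.
Not in labor force = 2,158 + 829 + 7,966 + 1,998 = 12,951 (those not working and not actively searching are outside the labor force).
Civilian working-age population = 25,325 + 12,951 = 38,276.
Unemployment rate = 1,076 / 25,325 = 4.25%.
Labor force participation rate = 25,325 / 38,276 = 66.16%.

Unemployment rate ≈ 4.25%; labor force participation rate ≈ 66.16%.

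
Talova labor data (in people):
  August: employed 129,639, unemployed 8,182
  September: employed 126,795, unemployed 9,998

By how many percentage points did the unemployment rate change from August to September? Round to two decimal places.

The unemployment rate changed by +1.37 percentage points.

August: labor force = 129,639 + 8,182 = 137,821; u = 8,182/137,821 = 5.94%.
September: labor force = 126,795 + 9,998 = 136,793; u = 9,998/136,793 = 7.31%.
Change = 7.31% − 5.94% = +1.37 pp.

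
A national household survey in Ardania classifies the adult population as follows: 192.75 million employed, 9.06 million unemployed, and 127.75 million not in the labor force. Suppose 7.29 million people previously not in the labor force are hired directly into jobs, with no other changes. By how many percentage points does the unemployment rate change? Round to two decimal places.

The unemployment rate changes by −0.16 percentage points.

Initially, labor force = 192.75 + 9.06 = 201.81 million, so u = 9.06/201.81 = 4.49%.
After the change, employed and labor force both rise by 7.29; unemployed unchanged → E = 200.04, U = 9.06, labor force = 209.10 million.
New unemployment rate = 9.06 / 209.10 = 4.33%.
Change = 4.33% − 4.49% = −0.16 percentage points.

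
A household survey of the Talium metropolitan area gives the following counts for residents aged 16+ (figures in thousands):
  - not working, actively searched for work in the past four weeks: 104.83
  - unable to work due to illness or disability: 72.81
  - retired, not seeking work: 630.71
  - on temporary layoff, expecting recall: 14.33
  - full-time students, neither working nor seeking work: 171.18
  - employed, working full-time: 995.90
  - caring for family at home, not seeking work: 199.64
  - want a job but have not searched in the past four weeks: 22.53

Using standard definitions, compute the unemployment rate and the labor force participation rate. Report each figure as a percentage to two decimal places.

Unemployment rate ≈ 10.69%; labor force participation rate ≈ 50.41%.

Employed = 995.90 thousand.
Unemployed = 104.83 + 14.33 = 119.16 thousand (jobless and actively searching, or on temporary layoff).
Labor force = 995.90 + 119.16 = 1,115.06 thousand.
Not in labor force = 72.81 + 630.71 + 171.18 + 199.64 + 22.53 = 1,096.87 thousand (those not working and not actively searching are outside the labor force — including those who want a job but have given up searching).
Civilian working-age population = 1,115.06 + 1,096.87 = 2,211.93 thousand.
Unemployment rate = 119.16 / 1,115.06 = 10.69%.
Labor force participation rate = 1,115.06 / 2,211.93 = 50.41%.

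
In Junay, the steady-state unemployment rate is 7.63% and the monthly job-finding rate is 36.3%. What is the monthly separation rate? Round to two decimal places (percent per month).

From u* = s/(s+f): s = u·f/(1−u).
s = 0.0763 × 36.3 / (1 − 0.0763) = 2.7697 / 0.9237 ≈ 3.00% per month.

Separation rate ≈ 3.00% per month.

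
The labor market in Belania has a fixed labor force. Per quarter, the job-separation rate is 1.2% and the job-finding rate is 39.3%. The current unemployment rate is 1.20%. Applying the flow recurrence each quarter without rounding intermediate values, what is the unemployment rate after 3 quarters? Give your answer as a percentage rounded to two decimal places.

Unemployment rate after three quarters ≈ 2.59%.

With a fixed labor force, u_{t+1} = u_t + s·(1−u_t) − f·u_t = u_t·(1−s−f) + s.
Here 1−s−f = 0.595 and s = 0.012.
u_1 = 0.012000 × 0.595 + 0.012 = 0.019140.
u_2 = 0.019140 × 0.595 + 0.012 = 0.023388.
u_3 = 0.023388 × 0.595 + 0.012 = 0.025916.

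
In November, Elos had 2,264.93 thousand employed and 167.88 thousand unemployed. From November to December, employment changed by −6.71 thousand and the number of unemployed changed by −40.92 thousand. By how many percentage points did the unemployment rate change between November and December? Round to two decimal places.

The unemployment rate changed by −1.58 percentage points.

November: labor force = 2,264.93 + 167.88 = 2,432.81; u = 167.88/2,432.81 = 6.90%.
December: labor force = 2,258.22 + 126.96 = 2,385.18; u = 126.96/2,385.18 = 5.32%.
Change = 5.32% − 6.90% = −1.58 pp.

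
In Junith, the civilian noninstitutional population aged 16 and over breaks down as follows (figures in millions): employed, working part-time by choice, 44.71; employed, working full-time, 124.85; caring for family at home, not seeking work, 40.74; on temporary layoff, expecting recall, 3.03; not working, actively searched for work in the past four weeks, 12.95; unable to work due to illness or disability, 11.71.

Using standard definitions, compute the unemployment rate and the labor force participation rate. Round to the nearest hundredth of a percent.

Employed = 44.71 + 124.85 = 169.56 million.
Unemployed = 3.03 + 12.95 = 15.98 million (jobless and actively searching, or on temporary layoff).
Labor force = 169.56 + 15.98 = 185.54 million.
Not in labor force = 40.74 + 11.71 = 52.45 million (those not working and not actively searching are outside the labor force).
Civilian working-age population = 185.54 + 52.45 = 237.99 million.
Unemployment rate = 15.98 / 185.54 = 8.61%.
Labor force participation rate = 185.54 / 237.99 = 77.96%.

Unemployment rate ≈ 8.61%; labor force participation rate ≈ 77.96%.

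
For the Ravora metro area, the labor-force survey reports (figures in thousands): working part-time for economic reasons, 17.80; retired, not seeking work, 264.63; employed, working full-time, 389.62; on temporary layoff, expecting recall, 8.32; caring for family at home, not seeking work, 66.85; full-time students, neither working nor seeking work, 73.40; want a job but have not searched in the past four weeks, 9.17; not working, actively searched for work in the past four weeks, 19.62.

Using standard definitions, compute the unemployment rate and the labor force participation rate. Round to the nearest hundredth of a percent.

Unemployment rate ≈ 6.42%; labor force participation rate ≈ 51.25%.

Employed = 17.80 + 389.62 = 407.42 thousand (anyone who worked, including part-time for economic reasons, counts as employed).
Unemployed = 8.32 + 19.62 = 27.94 thousand (jobless and actively searching, or on temporary layoff).
Labor force = 407.42 + 27.94 = 435.36 thousand.
Not in labor force = 264.63 + 66.85 + 73.40 + 9.17 = 414.05 thousand (those not working and not actively searching are outside the labor force — including those who want a job but have given up searching).
Civilian working-age population = 435.36 + 414.05 = 849.41 thousand.
Unemployment rate = 27.94 / 435.36 = 6.42%.
Labor force participation rate = 435.36 / 849.41 = 51.25%.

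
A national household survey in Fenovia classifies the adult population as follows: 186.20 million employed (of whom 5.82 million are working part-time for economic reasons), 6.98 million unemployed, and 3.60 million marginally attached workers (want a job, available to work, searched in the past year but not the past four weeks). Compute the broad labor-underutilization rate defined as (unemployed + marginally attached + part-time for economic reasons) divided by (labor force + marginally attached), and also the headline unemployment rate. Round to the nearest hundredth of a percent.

Broad underutilization rate ≈ 8.33%; headline unemployment rate ≈ 3.61%.

Labor force = 186.20 + 6.98 = 193.18 million.
Numerator = 6.98 + 3.60 + 5.82 = 16.40 million.
Denominator = 193.18 + 3.60 = 196.78 million.
Broad rate = 16.40 / 196.78 = 8.33%.
Headline unemployment rate = 6.98 / 193.18 = 3.61%.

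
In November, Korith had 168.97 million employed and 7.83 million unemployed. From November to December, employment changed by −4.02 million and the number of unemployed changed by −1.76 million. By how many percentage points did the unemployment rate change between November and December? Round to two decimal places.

The unemployment rate changed by −0.88 percentage points.

November: labor force = 168.97 + 7.83 = 176.80; u = 7.83/176.80 = 4.43%.
December: labor force = 164.95 + 6.07 = 171.02; u = 6.07/171.02 = 3.55%.
Change = 3.55% − 4.43% = −0.88 pp.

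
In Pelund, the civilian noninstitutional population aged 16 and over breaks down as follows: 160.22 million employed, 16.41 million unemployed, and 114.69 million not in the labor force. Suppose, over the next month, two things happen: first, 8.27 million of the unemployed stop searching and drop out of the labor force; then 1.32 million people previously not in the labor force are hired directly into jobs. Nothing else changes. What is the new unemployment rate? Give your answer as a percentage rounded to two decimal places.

New unemployment rate ≈ 4.80%.

Initially, labor force = 160.22 + 16.41 = 176.63 million, so u = 16.41/176.63 = 9.29%.
After the first change, unemployed and labor force both fall by 8.27 → E = 160.22, U = 8.14, labor force = 168.36 million.
After the second change, employed and labor force both rise by 1.32; unemployed unchanged → E = 161.54, U = 8.14, labor force = 169.68 million.
New unemployment rate = 8.14 / 169.68 = 4.80%.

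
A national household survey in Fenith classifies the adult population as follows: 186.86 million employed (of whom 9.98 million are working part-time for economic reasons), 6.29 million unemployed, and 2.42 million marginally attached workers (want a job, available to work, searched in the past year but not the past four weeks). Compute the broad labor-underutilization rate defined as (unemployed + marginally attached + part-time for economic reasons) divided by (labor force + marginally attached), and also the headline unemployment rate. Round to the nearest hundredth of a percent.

Labor force = 186.86 + 6.29 = 193.15 million.
Numerator = 6.29 + 2.42 + 9.98 = 18.69 million.
Denominator = 193.15 + 2.42 = 195.57 million.
Broad rate = 18.69 / 195.57 = 9.56%.
Headline unemployment rate = 6.29 / 193.15 = 3.26%.

Broad underutilization rate ≈ 9.56%; headline unemployment rate ≈ 3.26%.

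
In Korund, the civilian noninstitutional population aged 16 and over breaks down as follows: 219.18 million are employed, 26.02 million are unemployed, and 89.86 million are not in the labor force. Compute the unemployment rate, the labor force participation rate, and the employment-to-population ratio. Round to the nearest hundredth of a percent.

Unemployment rate ≈ 10.61%; labor force participation rate ≈ 73.18%; employment-population ratio ≈ 65.42%.

Labor force = employed + unemployed = 219.18 + 26.02 = 245.20 million.
Working-age population = 245.20 + 89.86 = 335.06 million.
Unemployment rate = 26.02 / 245.20 = 10.61%.
Labor force participation rate = 245.20 / 335.06 = 73.18%.
Employment-population ratio = 219.18 / 335.06 = 65.42%.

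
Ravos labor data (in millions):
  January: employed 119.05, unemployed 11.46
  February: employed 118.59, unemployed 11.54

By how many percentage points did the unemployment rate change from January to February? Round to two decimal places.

The unemployment rate changed by +0.09 percentage points.

January: labor force = 119.05 + 11.46 = 130.51; u = 11.46/130.51 = 8.78%.
February: labor force = 118.59 + 11.54 = 130.13; u = 11.54/130.13 = 8.87%.
Change = 8.87% − 8.78% = +0.09 pp.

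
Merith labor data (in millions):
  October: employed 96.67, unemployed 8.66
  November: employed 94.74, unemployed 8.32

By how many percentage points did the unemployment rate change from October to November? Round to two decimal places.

October: labor force = 96.67 + 8.66 = 105.33; u = 8.66/105.33 = 8.22%.
November: labor force = 94.74 + 8.32 = 103.06; u = 8.32/103.06 = 8.07%.
Change = 8.07% − 8.22% = −0.15 pp.

The unemployment rate changed by −0.15 percentage points.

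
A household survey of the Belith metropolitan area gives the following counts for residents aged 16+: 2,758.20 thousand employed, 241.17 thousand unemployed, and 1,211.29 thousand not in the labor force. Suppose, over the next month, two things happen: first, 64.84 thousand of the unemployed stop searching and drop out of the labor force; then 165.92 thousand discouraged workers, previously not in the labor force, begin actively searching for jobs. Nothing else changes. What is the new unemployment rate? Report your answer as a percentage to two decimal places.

New unemployment rate ≈ 11.04%.

Initially, labor force = 2,758.20 + 241.17 = 2,999.37 thousand, so u = 241.17/2,999.37 = 8.04%.
After the first change, unemployed and labor force both fall by 64.84 → E = 2,758.20, U = 176.33, labor force = 2,934.53 thousand.
After the second change, unemployed and labor force both rise by 165.92 → E = 2,758.20, U = 342.25, labor force = 3,100.45 thousand.
New unemployment rate = 342.25 / 3,100.45 = 11.04%.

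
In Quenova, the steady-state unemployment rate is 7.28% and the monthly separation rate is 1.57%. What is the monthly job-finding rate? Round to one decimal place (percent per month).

From u* = s/(s+f): f = s·(1−u)/u.
f = 1.57 × (1 − 0.0728) / 0.0728 = 1.4557 / 0.0728 ≈ 20.0% per month.

Job-finding rate ≈ 20.0% per month.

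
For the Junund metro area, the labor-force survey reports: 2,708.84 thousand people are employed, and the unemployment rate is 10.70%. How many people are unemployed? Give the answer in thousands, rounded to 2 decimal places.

Let U be the number unemployed. The labor force is E + U, and U/(E+U) = 0.1070.
So U = 0.1070 × 2,708.84 / (1 − 0.1070) = 289.8459 / 0.8930 ≈ 324.58 thousand.

About 324.58 thousand are unemployed.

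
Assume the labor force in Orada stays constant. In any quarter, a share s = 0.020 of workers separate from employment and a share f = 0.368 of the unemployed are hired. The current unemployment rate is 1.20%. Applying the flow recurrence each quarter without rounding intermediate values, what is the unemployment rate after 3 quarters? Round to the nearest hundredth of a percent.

Unemployment rate after three quarters ≈ 4.25%.

With a fixed labor force, u_{t+1} = u_t + s·(1−u_t) − f·u_t = u_t·(1−s−f) + s.
Here 1−s−f = 0.612 and s = 0.020.
u_1 = 0.012000 × 0.612 + 0.020 = 0.027344.
u_2 = 0.027344 × 0.612 + 0.020 = 0.036735.
u_3 = 0.036735 × 0.612 + 0.020 = 0.042482.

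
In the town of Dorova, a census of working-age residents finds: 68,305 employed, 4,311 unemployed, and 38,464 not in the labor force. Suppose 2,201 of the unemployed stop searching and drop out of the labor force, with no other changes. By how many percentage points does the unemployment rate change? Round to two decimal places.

Initially, labor force = 68,305 + 4,311 = 72,616, so u = 4,311/72,616 = 5.94%.
After the change, unemployed and labor force both fall by 2,201 → E = 68,305, U = 2,110, labor force = 70,415.
New unemployment rate = 2,110 / 70,415 = 3.00%.
Change = 3.00% − 5.94% = −2.94 percentage points.

The unemployment rate changes by −2.94 percentage points.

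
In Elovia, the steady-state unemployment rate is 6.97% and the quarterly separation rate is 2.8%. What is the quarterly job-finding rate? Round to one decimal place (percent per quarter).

Job-finding rate ≈ 37.4% per quarter.

From u* = s/(s+f): f = s·(1−u)/u.
f = 2.8 × (1 − 0.0697) / 0.0697 = 2.6048 / 0.0697 ≈ 37.4% per quarter.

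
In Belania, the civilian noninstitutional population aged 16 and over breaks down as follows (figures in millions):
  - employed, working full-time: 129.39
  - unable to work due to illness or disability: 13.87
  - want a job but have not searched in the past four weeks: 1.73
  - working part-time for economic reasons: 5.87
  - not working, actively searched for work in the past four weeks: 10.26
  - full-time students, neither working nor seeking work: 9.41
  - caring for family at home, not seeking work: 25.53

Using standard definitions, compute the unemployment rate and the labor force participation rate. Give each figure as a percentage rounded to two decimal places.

Unemployment rate ≈ 7.05%; labor force participation rate ≈ 74.22%.

Employed = 129.39 + 5.87 = 135.26 million (anyone who worked, including part-time for economic reasons, counts as employed).
Unemployed = 10.26 million.
Labor force = 135.26 + 10.26 = 145.52 million.
Not in labor force = 13.87 + 1.73 + 9.41 + 25.53 = 50.54 million (those not working and not actively searching are outside the labor force — including those who want a job but have given up searching).
Civilian working-age population = 145.52 + 50.54 = 196.06 million.
Unemployment rate = 10.26 / 145.52 = 7.05%.
Labor force participation rate = 145.52 / 196.06 = 74.22%.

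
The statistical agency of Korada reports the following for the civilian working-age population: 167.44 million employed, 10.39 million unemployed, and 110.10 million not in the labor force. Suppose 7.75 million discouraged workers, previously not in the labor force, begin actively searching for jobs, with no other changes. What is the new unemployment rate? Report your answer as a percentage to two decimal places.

New unemployment rate ≈ 9.77%.

Initially, labor force = 167.44 + 10.39 = 177.83 million, so u = 10.39/177.83 = 5.84%.
After the change, unemployed and labor force both rise by 7.75 → E = 167.44, U = 18.14, labor force = 185.58 million.
New unemployment rate = 18.14 / 185.58 = 9.77%.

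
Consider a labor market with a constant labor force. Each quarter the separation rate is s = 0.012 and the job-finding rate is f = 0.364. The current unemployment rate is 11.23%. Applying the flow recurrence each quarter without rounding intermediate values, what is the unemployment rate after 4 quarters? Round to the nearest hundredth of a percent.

Unemployment rate after four quarters ≈ 4.41%.

With a fixed labor force, u_{t+1} = u_t + s·(1−u_t) − f·u_t = u_t·(1−s−f) + s.
Here 1−s−f = 0.624 and s = 0.012.
u_1 = 0.112300 × 0.624 + 0.012 = 0.082075.
u_2 = 0.082075 × 0.624 + 0.012 = 0.063215.
u_3 = 0.063215 × 0.624 + 0.012 = 0.051446.
u_4 = 0.051446 × 0.624 + 0.012 = 0.044102.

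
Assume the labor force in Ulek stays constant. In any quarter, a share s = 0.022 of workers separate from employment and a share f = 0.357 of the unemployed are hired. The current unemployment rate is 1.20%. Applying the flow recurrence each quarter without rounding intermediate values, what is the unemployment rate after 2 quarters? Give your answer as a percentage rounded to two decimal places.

With a fixed labor force, u_{t+1} = u_t + s·(1−u_t) − f·u_t = u_t·(1−s−f) + s.
Here 1−s−f = 0.621 and s = 0.022.
u_1 = 0.012000 × 0.621 + 0.022 = 0.029452.
u_2 = 0.029452 × 0.621 + 0.022 = 0.040290.

Unemployment rate after two quarters ≈ 4.03%.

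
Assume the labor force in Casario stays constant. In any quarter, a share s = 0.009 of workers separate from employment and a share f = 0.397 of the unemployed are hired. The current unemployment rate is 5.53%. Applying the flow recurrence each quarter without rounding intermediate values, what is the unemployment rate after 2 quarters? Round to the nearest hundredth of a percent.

Unemployment rate after two quarters ≈ 3.39%.

With a fixed labor force, u_{t+1} = u_t + s·(1−u_t) − f·u_t = u_t·(1−s−f) + s.
Here 1−s−f = 0.594 and s = 0.009.
u_1 = 0.055300 × 0.594 + 0.009 = 0.041848.
u_2 = 0.041848 × 0.594 + 0.009 = 0.033858.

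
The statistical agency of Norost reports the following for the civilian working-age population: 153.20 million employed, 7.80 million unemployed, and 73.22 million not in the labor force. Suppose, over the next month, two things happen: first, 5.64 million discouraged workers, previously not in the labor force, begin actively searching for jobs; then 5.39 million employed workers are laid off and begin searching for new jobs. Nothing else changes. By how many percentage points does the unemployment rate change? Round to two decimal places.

The unemployment rate changes by +6.46 percentage points.

Initially, labor force = 153.20 + 7.80 = 161.00 million, so u = 7.80/161.00 = 4.84%.
After the first change, unemployed and labor force both rise by 5.64 → E = 153.20, U = 13.44, labor force = 166.64 million.
After the second change, employed falls and unemployed rises by 5.39; labor force unchanged → E = 147.81, U = 18.83, labor force = 166.64 million.
New unemployment rate = 18.83 / 166.64 = 11.30%.
Change = 11.30% − 4.84% = +6.46 percentage points.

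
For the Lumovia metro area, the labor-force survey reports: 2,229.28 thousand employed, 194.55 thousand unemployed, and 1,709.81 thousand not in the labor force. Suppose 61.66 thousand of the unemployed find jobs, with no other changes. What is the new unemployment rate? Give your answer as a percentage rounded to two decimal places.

Initially, labor force = 2,229.28 + 194.55 = 2,423.83 thousand, so u = 194.55/2,423.83 = 8.03%.
After the change, unemployed falls and employed rises by 61.66; labor force unchanged → E = 2,290.94, U = 132.89, labor force = 2,423.83 thousand.
New unemployment rate = 132.89 / 2,423.83 = 5.48%.

New unemployment rate ≈ 5.48%.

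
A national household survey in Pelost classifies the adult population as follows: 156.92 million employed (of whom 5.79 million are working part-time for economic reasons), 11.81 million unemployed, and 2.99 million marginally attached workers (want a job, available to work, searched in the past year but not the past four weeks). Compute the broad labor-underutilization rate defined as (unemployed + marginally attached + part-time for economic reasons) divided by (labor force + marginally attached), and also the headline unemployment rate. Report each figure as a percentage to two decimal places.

Broad underutilization rate ≈ 11.99%; headline unemployment rate ≈ 7.00%.

Labor force = 156.92 + 11.81 = 168.73 million.
Numerator = 11.81 + 2.99 + 5.79 = 20.59 million.
Denominator = 168.73 + 2.99 = 171.72 million.
Broad rate = 20.59 / 171.72 = 11.99%.
Headline unemployment rate = 11.81 / 168.73 = 7.00%.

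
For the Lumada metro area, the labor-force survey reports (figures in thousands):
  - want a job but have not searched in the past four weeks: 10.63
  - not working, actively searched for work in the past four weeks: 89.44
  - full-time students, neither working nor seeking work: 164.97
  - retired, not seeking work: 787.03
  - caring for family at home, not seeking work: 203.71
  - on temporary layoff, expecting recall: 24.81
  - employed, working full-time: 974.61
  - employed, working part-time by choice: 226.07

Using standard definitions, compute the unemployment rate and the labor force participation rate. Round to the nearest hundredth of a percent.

Employed = 974.61 + 226.07 = 1,200.68 thousand.
Unemployed = 89.44 + 24.81 = 114.25 thousand (jobless and actively searching, or on temporary layoff).
Labor force = 1,200.68 + 114.25 = 1,314.93 thousand.
Not in labor force = 10.63 + 164.97 + 787.03 + 203.71 = 1,166.34 thousand (those not working and not actively searching are outside the labor force — including those who want a job but have given up searching).
Civilian working-age population = 1,314.93 + 1,166.34 = 2,481.27 thousand.
Unemployment rate = 114.25 / 1,314.93 = 8.69%.
Labor force participation rate = 1,314.93 / 2,481.27 = 52.99%.

Unemployment rate ≈ 8.69%; labor force participation rate ≈ 52.99%.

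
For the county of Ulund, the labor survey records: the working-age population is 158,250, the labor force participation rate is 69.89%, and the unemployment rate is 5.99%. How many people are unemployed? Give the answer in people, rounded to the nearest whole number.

About 6,625 are unemployed.

Labor force = 0.6989 × 158,250 = 110,601.
Unemployed = 0.0599 × 110,601 ≈ 6,625.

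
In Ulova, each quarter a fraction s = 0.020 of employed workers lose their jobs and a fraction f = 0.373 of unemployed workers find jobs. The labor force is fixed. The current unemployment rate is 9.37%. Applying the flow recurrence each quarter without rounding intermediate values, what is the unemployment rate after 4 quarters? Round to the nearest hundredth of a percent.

With a fixed labor force, u_{t+1} = u_t + s·(1−u_t) − f·u_t = u_t·(1−s−f) + s.
Here 1−s−f = 0.607 and s = 0.020.
u_1 = 0.093700 × 0.607 + 0.020 = 0.076876.
u_2 = 0.076876 × 0.607 + 0.020 = 0.066664.
u_3 = 0.066664 × 0.607 + 0.020 = 0.060465.
u_4 = 0.060465 × 0.607 + 0.020 = 0.056702.

Unemployment rate after four quarters ≈ 5.67%.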